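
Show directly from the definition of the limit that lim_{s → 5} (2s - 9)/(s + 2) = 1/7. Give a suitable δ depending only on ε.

δ = min(7/2, (49/26)ε)

Fix ε > 0. We want δ > 0 with 0 < |s − 5| < δ ⇒ |(2s - 9)/(s + 2) − (1/7)| < ε.
Combining over a common denominator, (2s - 9)/(s + 2) − (1/7) = [(2s - 9)·7 − 1·(s + 2)] / [7·(s + 2)] = 13(s − 5) / (7(s + 2)).
So |(2s - 9)/(s + 2) − (1/7)| = 13|s − 5| / (7·|s + 2|).
Restrict δ ≤ 7/2. Then |s − 5| < 7/2 gives |s + 2| = |(s − 5) + 7| ≥ 7 − 7/2 = 7/2.
Hence |(2s - 9)/(s + 2) − (1/7)| < 13|s − 5|/(7·(7/2)) = (26/49)|s − 5|, which is < ε once |s − 5| < (49/26)ε.
Take δ = min(7/2, (49/26)ε). Then 0 < |s − 5| < δ forces both bounds, so |(2s - 9)/(s + 2) − (1/7)| < ε.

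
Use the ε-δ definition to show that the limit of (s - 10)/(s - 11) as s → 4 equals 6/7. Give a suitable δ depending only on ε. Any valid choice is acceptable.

Let ε > 0 be given. We want δ > 0 with 0 < |s − 4| < δ ⇒ |(s - 10)/(s - 11) − (6/7)| < ε.
Combining over a common denominator, (s - 10)/(s - 11) − (6/7) = [(s - 10)·(-7) − (-6)·(s - 11)] / [(-7)·(s - 11)] = -1(s − 4) / ((-7)(s - 11)).
So |(s - 10)/(s - 11) − (6/7)| = |s − 4| / (7·|s − 11|).
Restrict δ ≤ 7/2. Then |s − 4| < 7/2 gives |s − 11| = |(s − 4) + (-7)| ≥ 7 − 7/2 = 7/2.
Hence |(s - 10)/(s - 11) − (6/7)| < |s − 4|/(7·(7/2)) = (2/49)|s − 4|, which is < ε once |s − 4| < (49/2)ε.
Take δ = min(7/2, (49/2)ε). Then 0 < |s − 4| < δ forces both bounds, so |(s - 10)/(s - 11) − (6/7)| < ε.

δ = min(7/2, (49/2)ε)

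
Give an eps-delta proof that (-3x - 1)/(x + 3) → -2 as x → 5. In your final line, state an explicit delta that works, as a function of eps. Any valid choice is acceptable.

Suppose eps > 0. We want delta > 0 with 0 < |x − 5| < delta ⇒ |(-3x - 1)/(x + 3) + 2| < eps.
Combining over a common denominator, (-3x - 1)/(x + 3) + 2 = [(-3x - 1)·8 − (-16)·(x + 3)] / [8·(x + 3)] = -8(x − 5) / (8(x + 3)).
So |(-3x - 1)/(x + 3) + 2| = 8|x − 5| / (8·|x + 3|).
Require delta ≤ 4, so |x + 3| ≥ |8| − |x − 5| > 8 − 4 = 4.
Hence |(-3x - 1)/(x + 3) + 2| < 8|x − 5|/(8·4) = (1/4)|x − 5|, which is < eps once |x − 5| < 4eps.
Take delta = min(4, 4eps). Then 0 < |x − 5| < delta forces both bounds, so |(-3x - 1)/(x + 3) + 2| < eps.

delta = min(4, 4eps)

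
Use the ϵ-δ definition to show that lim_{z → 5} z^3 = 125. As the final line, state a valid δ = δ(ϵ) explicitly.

Suppose ϵ > 0. We seek δ > 0 with 0 < |z − 5| < δ ⇒ |z^3 − 125| < ϵ.
Factor: z^3 − 125 = (z − 5)(z^2 + 5z + 25), so |z^3 − 125| = |z − 5|·|z^2 + 5z + 25|.
Restrict δ ≤ 1. Then |z − 5| < 1 gives |z| < 6, so by the triangle inequality |z^2 + 5z + 25| ≤ 6^2 + 5·6 + 25 = 91.
Hence |z^3 − 125| ≤ 91|z − 5|, which is < ϵ once |z − 5| < ϵ/91.
Take δ = min(1, ϵ/91). If 0 < |z − 5| < δ then both bounds hold and |z^3 − 125| ≤ 91|z − 5| < 91·(ϵ/91) = ϵ.

δ = min(1, ϵ/91)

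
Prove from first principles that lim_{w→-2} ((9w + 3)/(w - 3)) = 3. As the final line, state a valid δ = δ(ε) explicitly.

Let ε > 0. We want δ > 0 with 0 < |w + 2| < δ ⇒ |(9w + 3)/(w - 3) − 3| < ε.
Combining over a common denominator, (9w + 3)/(w - 3) − 3 = [(9w + 3)·(-5) − (-15)·(w - 3)] / [(-5)·(w - 3)] = -30(w + 2) / ((-5)(w - 3)).
So |(9w + 3)/(w - 3) − 3| = 30|w + 2| / (5·|w − 3|).
Restrict δ ≤ 5/2. Then |w + 2| < 5/2 gives |w − 3| = |(w + 2) + (-5)| ≥ 5 − 5/2 = 5/2.
Hence |(9w + 3)/(w - 3) − 3| < 30|w + 2|/(5·(5/2)) = (12/5)|w + 2|, which is < ε once |w + 2| < (5/12)ε.
Take δ = min(5/2, (5/12)ε). Then 0 < |w + 2| < δ forces both bounds, so |(9w + 3)/(w - 3) − 3| < ε.

δ = min(5/2, (5/12)ε)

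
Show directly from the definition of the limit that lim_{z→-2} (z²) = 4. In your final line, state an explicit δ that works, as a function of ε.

δ = min(1, ε/5)

Suppose ε > 0. We seek δ > 0 with 0 < |z + 2| < δ ⇒ |z² − 4| < ε.
Factor: z² − 4 = (z + 2)(z - 2), so |z² − 4| = |z + 2|·|z - 2|.
Impose δ ≤ 1 so that |z| < 3; then |z - 2| ≤ 5.
Hence |z² − 4| ≤ 5|z + 2|, which is < ε once |z + 2| < ε/5.
Take δ = min(1, ε/5). If 0 < |z + 2| < δ then both bounds hold and |z² − 4| ≤ 5|z + 2| < 5·(ε/5) = ε.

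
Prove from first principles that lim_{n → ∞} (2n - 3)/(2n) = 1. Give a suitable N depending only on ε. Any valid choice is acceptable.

Let ε > 0. For n ≥ 1, |(2n - 3)/(2n) − 1| = |-6|/(2(2n)) = 6/(2(2n)).
Since 2n ≥ 2n for n ≥ 1, this is ≤ 6/(2·2n) = (3/2)/n.
So |(2n - 3)/(2n) − 1| < ε whenever n > (3/2)/ε.
Take N = (3/2)/ε. If n > N then |(2n - 3)/(2n) − 1| ≤ (3/2)/n < ε.

N = (3/2)/ε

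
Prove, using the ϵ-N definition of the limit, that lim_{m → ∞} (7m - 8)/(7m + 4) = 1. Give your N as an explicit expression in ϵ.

Suppose ϵ > 0. For m ≥ 1, |(7m - 8)/(7m + 4) − 1| = |-84|/(7(7m + 4)) = 84/(7(7m + 4)).
Since 7m + 4 ≥ 7m for m ≥ 1, this is ≤ 84/(7·7m) = (12/7)/m.
So |(7m - 8)/(7m + 4) − 1| < ϵ whenever m > (12/7)/ϵ.
Take N = (12/7)/ϵ. If m > N then |(7m - 8)/(7m + 4) − 1| ≤ (12/7)/m < ϵ.

N = (12/7)/ϵ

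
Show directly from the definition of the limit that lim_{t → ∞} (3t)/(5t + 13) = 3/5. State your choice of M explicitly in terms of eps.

Suppose eps > 0. We seek M > 0 such that t > M implies |(3t)/(5t + 13) − (3/5)| < eps.
(3t)/(5t + 13) − (3/5) = (5(3t) − 3(5t + 13)) / (5(5t + 13)) = -39/(5(5t + 13)).
For t > 0 we have 5t + 13 > 5t, so |(3t)/(5t + 13) − (3/5)| = 39/(5(5t + 13)) < 39/(5·5t) = (39/25)/t.
Thus |(3t)/(5t + 13) − (3/5)| < eps whenever t > (39/25)/eps.
Take M = (39/25)/eps. If t > M then |(3t)/(5t + 13) − (3/5)| < (39/25)/t < eps.

M = (39/25)/eps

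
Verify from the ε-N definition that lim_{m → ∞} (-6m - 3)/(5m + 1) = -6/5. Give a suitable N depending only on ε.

N = (9/25)/ε

Fix ε > 0. For m ≥ 1, |(-6m - 3)/(5m + 1) + 6/5| = |-9|/(5(5m + 1)) = 9/(5(5m + 1)).
Since 5m + 1 ≥ 5m for m ≥ 1, this is ≤ 9/(5·5m) = (9/25)/m.
So |(-6m - 3)/(5m + 1) + 6/5| < ε whenever m > (9/25)/ε.
Take N = (9/25)/ε. If m > N then |(-6m - 3)/(5m + 1) + 6/5| ≤ (9/25)/m < ε.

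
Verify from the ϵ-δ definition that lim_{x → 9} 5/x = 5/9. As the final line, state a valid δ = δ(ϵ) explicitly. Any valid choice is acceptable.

Suppose ϵ > 0. We seek δ > 0 such that 0 < |x − 9| < δ implies |5/x − (5/9)| < ϵ.
|5/x − (5/9)| = 5·|9 − x|/(9·|x|) = 5|x − 9|/(9|x|).
Restrict δ ≤ 9/2. Then |x − 9| < 9/2 gives |x| > 9/2, so 9|x| > 81/2.
Then |5/x − (5/9)| < 5|x − 9|/(81/2), which is < ϵ when |x − 9| < (81/10)ϵ.
Take δ = min(9/2, (81/10)ϵ). Then 0 < |x − 9| < δ gives both |x − 9| < 9/2 and |x − 9| < (81/10)ϵ, so |5/x − (5/9)| < ϵ.

δ = min(9/2, (81/10)ϵ)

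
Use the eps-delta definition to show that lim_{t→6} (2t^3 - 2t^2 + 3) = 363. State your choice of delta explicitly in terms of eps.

Let eps > 0. We want delta > 0 such that 0 < |t − 6| < delta implies |(2t^3 - 2t^2 + 3) − 363| < eps.
(2t^3 - 2t^2 + 3) − 363 = 2t^3 - 2t^2 - 360 = (t − 6)(2t^2 + 10t + 60).
So |(2t^3 - 2t^2 + 3) − 363| = |t − 6|·|2t^2 + 10t + 60|.
Assume first that |t − 6| < 2, so |t| < 8. Then |2t^2 + 10t + 60| ≤ 2·8^2 + 10·8 + 60 = 268.
Hence |(2t^3 - 2t^2 + 3) − 363| ≤ 268|t − 6| < eps provided |t − 6| < eps/268.
Take delta = min(2, eps/268). Then 0 < |t − 6| < delta gives both |t − 6| < 2 and |t − 6| < eps/268, so |(2t^3 - 2t^2 + 3) − 363| < eps.

delta = min(2, eps/268)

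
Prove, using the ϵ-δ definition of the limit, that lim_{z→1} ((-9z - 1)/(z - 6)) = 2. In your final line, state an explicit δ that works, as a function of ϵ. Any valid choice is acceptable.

δ = min(5/2, (5/22)ϵ)

Fix ϵ > 0. We want δ > 0 with 0 < |z − 1| < δ ⇒ |(-9z - 1)/(z - 6) − 2| < ϵ.
Combining over a common denominator, (-9z - 1)/(z - 6) − 2 = [(-9z - 1)·(-5) − (-10)·(z - 6)] / [(-5)·(z - 6)] = 55(z − 1) / ((-5)(z - 6)).
So |(-9z - 1)/(z - 6) − 2| = 55|z − 1| / (5·|z − 6|).
Require δ ≤ 5/2, so |z − 6| ≥ |-5| − |z − 1| > 5 − 5/2 = 5/2.
Hence |(-9z - 1)/(z - 6) − 2| < 55|z − 1|/(5·(5/2)) = (22/5)|z − 1|, which is < ϵ once |z − 1| < (5/22)ϵ.
Take δ = min(5/2, (5/22)ϵ). Then 0 < |z − 1| < δ forces both bounds, so |(-9z - 1)/(z - 6) − 2| < ϵ.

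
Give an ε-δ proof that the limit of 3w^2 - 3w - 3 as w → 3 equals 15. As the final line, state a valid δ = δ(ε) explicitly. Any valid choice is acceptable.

δ = min(2, ε/21)

Let ε > 0. We want δ > 0 such that 0 < |w − 3| < δ implies |(3w^2 - 3w - 3) − 15| < ε.
(3w^2 - 3w - 3) − 15 = 3w^2 - 3w - 18 = (w − 3)(3w + 6).
So |(3w^2 - 3w - 3) − 15| = |w − 3|·|3w + 6|.
Assume first that |w − 3| < 2, so |w| < 5. Then |3w + 6| ≤ 3·5 + 6 = 21.
Hence |(3w^2 - 3w - 3) − 15| ≤ 21|w − 3| < ε provided |w − 3| < ε/21.
Choosing δ = min(2, ε/21) ensures both conditions, hence |(3w^2 - 3w - 3) − 15| < ε.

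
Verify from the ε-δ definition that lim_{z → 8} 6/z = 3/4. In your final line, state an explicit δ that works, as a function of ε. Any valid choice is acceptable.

Let ε > 0. We seek δ > 0 such that 0 < |z − 8| < δ implies |6/z − (3/4)| < ε.
|6/z − (3/4)| = 6·|8 − z|/(8·|z|) = 6|z − 8|/(8|z|).
Require δ ≤ 4 so that |z| > 8 − 4 = 4, hence 8|z| > 32.
Then |6/z − (3/4)| < 6|z − 8|/32, which is < ε when |z − 8| < (16/3)ε.
Take δ = min(4, (16/3)ε). Then 0 < |z − 8| < δ gives both |z − 8| < 4 and |z − 8| < (16/3)ε, so |6/z − (3/4)| < ε.

δ = min(4, (16/3)ε)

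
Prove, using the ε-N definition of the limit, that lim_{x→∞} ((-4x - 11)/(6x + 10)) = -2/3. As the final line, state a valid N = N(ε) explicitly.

N = (13/18)/ε

Fix ε > 0. We seek N > 0 such that x > N implies |(-4x - 11)/(6x + 10) + 2/3| < ε.
(-4x - 11)/(6x + 10) + 2/3 = (6(-4x - 11) − (-4)(6x + 10)) / (6(6x + 10)) = -26/(6(6x + 10)).
For x > 0 we have 6x + 10 > 6x, so |(-4x - 11)/(6x + 10) + 2/3| = 26/(6(6x + 10)) < 26/(6·6x) = (13/18)/x.
Thus |(-4x - 11)/(6x + 10) + 2/3| < ε whenever x > (13/18)/ε.
Take N = (13/18)/ε. If x > N then |(-4x - 11)/(6x + 10) + 2/3| < (13/18)/x < ε.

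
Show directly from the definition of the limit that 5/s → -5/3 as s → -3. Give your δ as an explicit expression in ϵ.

Let ϵ > 0. We seek δ > 0 such that 0 < |s + 3| < δ implies |5/s + 5/3| < ϵ.
|5/s + 5/3| = 5·|-3 − s|/(3·|s|) = 5|s + 3|/(3|s|).
Require δ ≤ 3/2 so that |s| > 3 − 3/2 = 3/2, hence 3|s| > 9/2.
Then |5/s + 5/3| < 5|s + 3|/(9/2), which is < ϵ when |s + 3| < (9/10)ϵ.
Take δ = min(3/2, (9/10)ϵ). Then 0 < |s + 3| < δ gives both |s + 3| < 3/2 and |s + 3| < (9/10)ϵ, so |5/s + 5/3| < ϵ.

δ = min(3/2, (9/10)ϵ)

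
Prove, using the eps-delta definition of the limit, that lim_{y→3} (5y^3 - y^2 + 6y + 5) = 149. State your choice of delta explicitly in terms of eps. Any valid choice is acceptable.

delta = min(1, eps/184)

Let eps > 0 be given. We want delta > 0 such that 0 < |y − 3| < delta implies |(5y^3 - y^2 + 6y + 5) − 149| < eps.
(5y^3 - y^2 + 6y + 5) − 149 = 5y^3 - y^2 + 6y - 144 = (y − 3)(5y^2 + 14y + 48).
So |(5y^3 - y^2 + 6y + 5) − 149| = |y − 3|·|5y^2 + 14y + 48|.
Assume first that |y − 3| < 1, so |y| < 4. Then |5y^2 + 14y + 48| ≤ 5·4^2 + 14·4 + 48 = 184.
Hence |(5y^3 - y^2 + 6y + 5) − 149| ≤ 184|y − 3| < eps provided |y − 3| < eps/184.
Take delta = min(1, eps/184). Then 0 < |y − 3| < delta gives both |y − 3| < 1 and |y − 3| < eps/184, so |(5y^3 - y^2 + 6y + 5) − 149| < eps.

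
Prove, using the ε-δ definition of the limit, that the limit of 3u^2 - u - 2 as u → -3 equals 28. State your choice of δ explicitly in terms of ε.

Suppose ε > 0. We want δ > 0 such that 0 < |u + 3| < δ implies |(3u^2 - u - 2) − 28| < ε.
(3u^2 - u - 2) − 28 = 3u^2 - u - 30 = (u + 3)(3u - 10).
So |(3u^2 - u - 2) − 28| = |u + 3|·|3u - 10|.
Assume first that |u + 3| < 2, so |u| < 5. Then |3u - 10| ≤ 3·5 + 10 = 25.
Hence |(3u^2 - u - 2) − 28| ≤ 25|u + 3| < ε provided |u + 3| < ε/25.
Take δ = min(2, ε/25). Then 0 < |u + 3| < δ gives both |u + 3| < 2 and |u + 3| < ε/25, so |(3u^2 - u - 2) − 28| < ε.

δ = min(2, ε/25)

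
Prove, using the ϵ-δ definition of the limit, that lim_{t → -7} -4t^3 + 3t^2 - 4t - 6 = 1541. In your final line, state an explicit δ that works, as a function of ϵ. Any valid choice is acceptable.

Let ϵ > 0 be given. We want δ > 0 such that 0 < |t + 7| < δ implies |(-4t^3 + 3t^2 - 4t - 6) − 1541| < ϵ.
(-4t^3 + 3t^2 - 4t - 6) − 1541 = -4t^3 + 3t^2 - 4t - 1547 = (t + 7)(-4t^2 + 31t - 221).
So |(-4t^3 + 3t^2 - 4t - 6) − 1541| = |t + 7|·|-4t^2 + 31t - 221|.
Require δ ≤ 2. Then |t + 7| < 2 gives |t| < 9, and by the triangle inequality |-4t^2 + 31t - 221| ≤ 4·9^2 + 31·9 + 221 = 824.
Hence |(-4t^3 + 3t^2 - 4t - 6) − 1541| ≤ 824|t + 7| < ϵ provided |t + 7| < ϵ/824.
Choosing δ = min(2, ϵ/824) ensures both conditions, hence |(-4t^3 + 3t^2 - 4t - 6) − 1541| < ϵ.

δ = min(2, ϵ/824)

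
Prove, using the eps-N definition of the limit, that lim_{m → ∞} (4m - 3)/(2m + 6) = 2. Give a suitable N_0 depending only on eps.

N_0 = (15/2)/eps

Let eps > 0. For m ≥ 1, |(4m - 3)/(2m + 6) − 2| = |-30|/(2(2m + 6)) = 30/(2(2m + 6)).
Since 2m + 6 ≥ 2m for m ≥ 1, this is ≤ 30/(2·2m) = (15/2)/m.
So |(4m - 3)/(2m + 6) − 2| < eps whenever m > (15/2)/eps.
Take N_0 = (15/2)/eps. If m > N_0 then |(4m - 3)/(2m + 6) − 2| ≤ (15/2)/m < eps.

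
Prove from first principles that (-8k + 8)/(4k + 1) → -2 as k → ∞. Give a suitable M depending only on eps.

Fix eps > 0. For k ≥ 1, |(-8k + 8)/(4k + 1) + 2| = |40|/(4(4k + 1)) = 40/(4(4k + 1)).
Since 4k + 1 ≥ 4k for k ≥ 1, this is ≤ 40/(4·4k) = (5/2)/k.
So |(-8k + 8)/(4k + 1) + 2| < eps whenever k > (5/2)/eps.
Take M = (5/2)/eps. If k > M then |(-8k + 8)/(4k + 1) + 2| ≤ (5/2)/k < eps.

M = (5/2)/eps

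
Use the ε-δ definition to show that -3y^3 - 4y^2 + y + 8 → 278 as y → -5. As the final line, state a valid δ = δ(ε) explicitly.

Suppose ε > 0. We want δ > 0 such that 0 < |y + 5| < δ implies |(-3y^3 - 4y^2 + y + 8) − 278| < ε.
(-3y^3 - 4y^2 + y + 8) − 278 = -3y^3 - 4y^2 + y - 270 = (y + 5)(-3y^2 + 11y - 54).
So |(-3y^3 - 4y^2 + y + 8) − 278| = |y + 5|·|-3y^2 + 11y - 54|.
Require δ ≤ 1. Then |y + 5| < 1 gives |y| < 6, and by the triangle inequality |-3y^2 + 11y - 54| ≤ 3·6^2 + 11·6 + 54 = 228.
Hence |(-3y^3 - 4y^2 + y + 8) − 278| ≤ 228|y + 5| < ε provided |y + 5| < ε/228.
Take δ = min(1, ε/228). Then 0 < |y + 5| < δ gives both |y + 5| < 1 and |y + 5| < ε/228, so |(-3y^3 - 4y^2 + y + 8) − 278| < ε.

δ = min(1, ε/228)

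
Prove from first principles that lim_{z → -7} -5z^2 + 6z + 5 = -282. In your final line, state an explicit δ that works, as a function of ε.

δ = min(2, ε/86)

Let ε > 0 be given. We want δ > 0 such that 0 < |z + 7| < δ implies |(-5z^2 + 6z + 5) + 282| < ε.
(-5z^2 + 6z + 5) + 282 = -5z^2 + 6z + 287 = (z + 7)(-5z + 41).
So |(-5z^2 + 6z + 5) + 282| = |z + 7|·|-5z + 41|.
Require δ ≤ 2. Then |z + 7| < 2 gives |z| < 9, and by the triangle inequality |-5z + 41| ≤ 5·9 + 41 = 86.
Hence |(-5z^2 + 6z + 5) + 282| ≤ 86|z + 7| < ε provided |z + 7| < ε/86.
Take δ = min(2, ε/86). Then 0 < |z + 7| < δ gives both |z + 7| < 2 and |z + 7| < ε/86, so |(-5z^2 + 6z + 5) + 282| < ε.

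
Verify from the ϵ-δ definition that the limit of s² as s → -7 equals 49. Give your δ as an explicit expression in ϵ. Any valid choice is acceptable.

Let ϵ > 0 be given. We seek δ > 0 with 0 < |s + 7| < δ ⇒ |s² − 49| < ϵ.
Factor: s² − 49 = (s + 7)(s - 7), so |s² − 49| = |s + 7|·|s - 7|.
Impose δ ≤ 1 so that |s| < 8; then |s - 7| ≤ 15.
Hence |s² − 49| ≤ 15|s + 7|, which is < ϵ once |s + 7| < ϵ/15.
Take δ = min(1, ϵ/15). If 0 < |s + 7| < δ then both bounds hold and |s² − 49| ≤ 15|s + 7| < 15·(ϵ/15) = ϵ.

δ = min(1, ϵ/15)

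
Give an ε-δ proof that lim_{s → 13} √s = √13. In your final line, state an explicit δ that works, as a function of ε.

Fix ε > 0. We want δ > 0 such that 0 < |s − 13| < δ implies |√s − √13| < ε.
Multiplying by the conjugate, |√s − √13| = |s − 13|/(√s + √13).
Restrict δ ≤ 13 so that |s − 13| < 13 forces s > 0, and then √s + √13 > √13.
Hence |√s − √13| < |s − 13|/√13, which is < ε once |s − 13| < √13·ε.
Take δ = min(13, √13·ε). If 0 < |s − 13| < δ then s > 0 and |√s − √13| < |s − 13|/√13 < ε.

δ = min(13, √13·ε)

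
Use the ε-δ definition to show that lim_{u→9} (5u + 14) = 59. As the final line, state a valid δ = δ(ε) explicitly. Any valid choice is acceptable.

Suppose ε > 0. We need δ > 0 so that 0 < |u − 9| < δ implies |(5u + 14) − 59| < ε.
|(5u + 14) − 59| = |5u - 45| = 5|u − 9|.
So 5|u − 9| < ε exactly when |u − 9| < ε/5.
Take δ = ε/5. If 0 < |u − 9| < δ then |(5u + 14) − 59| = 5|u − 9| < 5·(ε/5) = ε.

δ = ε/5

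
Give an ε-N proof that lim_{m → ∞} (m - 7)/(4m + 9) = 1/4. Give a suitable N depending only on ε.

Let ε > 0. For m ≥ 1, |(m - 7)/(4m + 9) − (1/4)| = |-37|/(4(4m + 9)) = 37/(4(4m + 9)).
Since 4m + 9 ≥ 4m for m ≥ 1, this is ≤ 37/(4·4m) = (37/16)/m.
So |(m - 7)/(4m + 9) − (1/4)| < ε whenever m > (37/16)/ε.
Take N = (37/16)/ε. If m > N then |(m - 7)/(4m + 9) − (1/4)| ≤ (37/16)/m < ε.

N = (37/16)/ε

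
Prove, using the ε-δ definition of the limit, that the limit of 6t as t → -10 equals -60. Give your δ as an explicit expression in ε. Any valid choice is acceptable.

Suppose ε > 0. We need δ > 0 so that 0 < |t + 10| < δ implies |(6t) + 60| < ε.
Since (6t) + 60 = 6(t + 10), we have |(6t) + 60| = 6|t + 10|.
Thus it suffices that |t + 10| < ε/6.
Take δ = ε/6. If 0 < |t + 10| < δ then |(6t) + 60| = 6|t + 10| < 6·(ε/6) = ε.

δ = ε/6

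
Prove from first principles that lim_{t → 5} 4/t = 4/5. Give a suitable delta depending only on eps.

Let eps > 0. We seek delta > 0 such that 0 < |t − 5| < delta implies |4/t − (4/5)| < eps.
|4/t − (4/5)| = 4·|5 − t|/(5·|t|) = 4|t − 5|/(5|t|).
Restrict delta ≤ 5/2. Then |t − 5| < 5/2 gives |t| > 5/2, so 5|t| > 25/2.
Then |4/t − (4/5)| < 4|t − 5|/(25/2), which is < eps when |t − 5| < (25/8)eps.
Take delta = min(5/2, (25/8)eps). Then 0 < |t − 5| < delta gives both |t − 5| < 5/2 and |t − 5| < (25/8)eps, so |4/t − (4/5)| < eps.

delta = min(5/2, (25/8)eps)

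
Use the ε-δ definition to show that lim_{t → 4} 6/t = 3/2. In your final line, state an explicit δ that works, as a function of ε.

Suppose ε > 0. We seek δ > 0 such that 0 < |t − 4| < δ implies |6/t − (3/2)| < ε.
|6/t − (3/2)| = 6·|4 − t|/(4·|t|) = 6|t − 4|/(4|t|).
Restrict δ ≤ 2. Then |t − 4| < 2 gives |t| > 2, so 4|t| > 8.
Then |6/t − (3/2)| < 6|t − 4|/8, which is < ε when |t − 4| < (4/3)ε.
Take δ = min(2, (4/3)ε). Then 0 < |t − 4| < δ gives both |t − 4| < 2 and |t − 4| < (4/3)ε, so |6/t − (3/2)| < ε.

δ = min(2, (4/3)ε)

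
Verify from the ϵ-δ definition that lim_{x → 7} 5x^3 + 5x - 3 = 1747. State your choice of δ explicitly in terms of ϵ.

Suppose ϵ > 0. We want δ > 0 such that 0 < |x − 7| < δ implies |(5x^3 + 5x - 3) − 1747| < ϵ.
(5x^3 + 5x - 3) − 1747 = 5x^3 + 5x - 1750 = (x − 7)(5x^2 + 35x + 250).
So |(5x^3 + 5x - 3) − 1747| = |x − 7|·|5x^2 + 35x + 250|.
Require δ ≤ 1. Then |x − 7| < 1 gives |x| < 8, and by the triangle inequality |5x^2 + 35x + 250| ≤ 5·8^2 + 35·8 + 250 = 850.
Hence |(5x^3 + 5x - 3) − 1747| ≤ 850|x − 7| < ϵ provided |x − 7| < ϵ/850.
Take δ = min(1, ϵ/850). Then 0 < |x − 7| < δ gives both |x − 7| < 1 and |x − 7| < ϵ/850, so |(5x^3 + 5x - 3) − 1747| < ϵ.

δ = min(1, ϵ/850)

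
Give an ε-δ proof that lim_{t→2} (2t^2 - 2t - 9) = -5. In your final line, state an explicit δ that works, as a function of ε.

Let ε > 0 be given. We want δ > 0 such that 0 < |t − 2| < δ implies |(2t^2 - 2t - 9) + 5| < ε.
(2t^2 - 2t - 9) + 5 = 2t^2 - 2t - 4 = (t − 2)(2t + 2).
So |(2t^2 - 2t - 9) + 5| = |t − 2|·|2t + 2|.
Require δ ≤ 2. Then |t − 2| < 2 gives |t| < 4, and by the triangle inequality |2t + 2| ≤ 2·4 + 2 = 10.
Hence |(2t^2 - 2t - 9) + 5| ≤ 10|t − 2| < ε provided |t − 2| < ε/10.
Take δ = min(2, ε/10). Then 0 < |t − 2| < δ gives both |t − 2| < 2 and |t − 2| < ε/10, so |(2t^2 - 2t - 9) + 5| < ε.

δ = min(2, ε/10)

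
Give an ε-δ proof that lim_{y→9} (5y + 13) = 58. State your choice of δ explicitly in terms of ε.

Suppose ε > 0. We need δ > 0 so that 0 < |y − 9| < δ implies |(5y + 13) − 58| < ε.
|(5y + 13) − 58| = |5y - 45| = 5|y − 9|.
Thus it suffices that |y − 9| < ε/5.
Take δ = ε/5. If 0 < |y − 9| < δ then |(5y + 13) − 58| = 5|y − 9| < 5·(ε/5) = ε.

δ = ε/5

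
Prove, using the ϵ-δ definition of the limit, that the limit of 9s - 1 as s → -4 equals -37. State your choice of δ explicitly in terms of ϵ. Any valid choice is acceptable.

Suppose ϵ > 0. We need δ > 0 so that 0 < |s + 4| < δ implies |(9s - 1) + 37| < ϵ.
|(9s - 1) + 37| = |9s + 36| = 9|s + 4|.
Thus it suffices that |s + 4| < ϵ/9.
Choosing δ = ϵ/9 gives |(9s - 1) + 37| = 9|s + 4| < ϵ whenever |s + 4| < δ.

δ = ϵ/9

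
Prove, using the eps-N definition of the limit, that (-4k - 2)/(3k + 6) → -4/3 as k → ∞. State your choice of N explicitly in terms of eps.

Fix eps > 0. For k ≥ 1, |(-4k - 2)/(3k + 6) + 4/3| = |18|/(3(3k + 6)) = 18/(3(3k + 6)).
Since 3k + 6 ≥ 3k for k ≥ 1, this is ≤ 18/(3·3k) = 2/k.
So |(-4k - 2)/(3k + 6) + 4/3| < eps whenever k > 2/eps.
Take N = 2/eps. If k > N then |(-4k - 2)/(3k + 6) + 4/3| ≤ 2/k < eps.

N = 2/eps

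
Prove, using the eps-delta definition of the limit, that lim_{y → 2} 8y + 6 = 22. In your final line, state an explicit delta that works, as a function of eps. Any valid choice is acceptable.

delta = eps/8

Fix eps > 0. We need delta > 0 so that 0 < |y − 2| < delta implies |(8y + 6) − 22| < eps.
|(8y + 6) − 22| = |8y - 16| = 8|y − 2|.
Thus it suffices that |y − 2| < eps/8.
Take delta = eps/8. If 0 < |y − 2| < delta then |(8y + 6) − 22| = 8|y − 2| < 8·(eps/8) = eps.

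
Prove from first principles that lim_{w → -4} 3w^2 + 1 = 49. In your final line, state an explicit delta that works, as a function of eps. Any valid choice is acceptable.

delta = min(2, eps/30)

Fix eps > 0. We want delta > 0 such that 0 < |w + 4| < delta implies |(3w^2 + 1) − 49| < eps.
(3w^2 + 1) − 49 = 3w^2 - 48 = (w + 4)(3w - 12).
So |(3w^2 + 1) − 49| = |w + 4|·|3w - 12|.
Assume first that |w + 4| < 2, so |w| < 6. Then |3w - 12| ≤ 3·6 + 12 = 30.
Hence |(3w^2 + 1) − 49| ≤ 30|w + 4| < eps provided |w + 4| < eps/30.
Choosing delta = min(2, eps/30) ensures both conditions, hence |(3w^2 + 1) − 49| < eps.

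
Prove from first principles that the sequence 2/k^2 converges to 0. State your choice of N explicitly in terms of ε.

Let ε > 0 be given. For k ≥ 1, |2/k^2 − 0| = 2/k^2.
2/k^2 < ε ⇔ k^2 > 2/ε ⇔ k > (2/ε)^{1/2}.
Take N = (2/ε)^{1/2}. Then k > N implies 2/k^2 < ε.

N = (2/ε)^{1/2}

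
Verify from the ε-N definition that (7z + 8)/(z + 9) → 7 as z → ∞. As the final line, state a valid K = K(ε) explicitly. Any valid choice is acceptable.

K = 55/ε

Fix ε > 0. We seek K > 0 such that z > K implies |(7z + 8)/(z + 9) − 7| < ε.
(7z + 8)/(z + 9) − 7 = ((7z + 8) − 7(z + 9)) / ((z + 9)) = -55/((z + 9)).
For z > 0 we have z + 9 > z, so |(7z + 8)/(z + 9) − 7| = 55/((z + 9)) < 55/(z) = 55/z.
Thus |(7z + 8)/(z + 9) − 7| < ε whenever z > 55/ε.
Take K = 55/ε. If z > K then |(7z + 8)/(z + 9) − 7| < 55/z < ε.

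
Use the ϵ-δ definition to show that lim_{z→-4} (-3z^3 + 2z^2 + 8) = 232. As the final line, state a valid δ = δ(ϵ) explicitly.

Suppose ϵ > 0. We want δ > 0 such that 0 < |z + 4| < δ implies |(-3z^3 + 2z^2 + 8) − 232| < ϵ.
(-3z^3 + 2z^2 + 8) − 232 = -3z^3 + 2z^2 - 224 = (z + 4)(-3z^2 + 14z - 56).
So |(-3z^3 + 2z^2 + 8) − 232| = |z + 4|·|-3z^2 + 14z - 56|.
Require δ ≤ 1. Then |z + 4| < 1 gives |z| < 5, and by the triangle inequality |-3z^2 + 14z - 56| ≤ 3·5^2 + 14·5 + 56 = 201.
Hence |(-3z^3 + 2z^2 + 8) − 232| ≤ 201|z + 4| < ϵ provided |z + 4| < ϵ/201.
Take δ = min(1, ϵ/201). Then 0 < |z + 4| < δ gives both |z + 4| < 1 and |z + 4| < ϵ/201, so |(-3z^3 + 2z^2 + 8) − 232| < ϵ.

δ = min(1, ϵ/201)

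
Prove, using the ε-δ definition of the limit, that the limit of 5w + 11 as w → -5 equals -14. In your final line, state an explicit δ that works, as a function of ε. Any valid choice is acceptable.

Fix ε > 0. We need δ > 0 so that 0 < |w + 5| < δ implies |(5w + 11) + 14| < ε.
Since (5w + 11) + 14 = 5(w + 5), we have |(5w + 11) + 14| = 5|w + 5|.
So 5|w + 5| < ε exactly when |w + 5| < ε/5.
Choosing δ = ε/5 gives |(5w + 11) + 14| = 5|w + 5| < ε whenever |w + 5| < δ.

δ = ε/5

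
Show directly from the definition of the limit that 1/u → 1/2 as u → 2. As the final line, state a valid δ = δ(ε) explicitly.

Let ε > 0 be given. We seek δ > 0 such that 0 < |u − 2| < δ implies |1/u − (1/2)| < ε.
|1/u − (1/2)| = |2 − u|/(2·|u|) = |u − 2|/(2|u|).
Require δ ≤ 1 so that |u| > 2 − 1 = 1, hence 2|u| > 2.
Then |1/u − (1/2)| < |u − 2|/2, which is < ε when |u − 2| < 2ε.
Take δ = min(1, 2ε). Then 0 < |u − 2| < δ gives both |u − 2| < 1 and |u − 2| < 2ε, so |1/u − (1/2)| < ε.

δ = min(1, 2ε)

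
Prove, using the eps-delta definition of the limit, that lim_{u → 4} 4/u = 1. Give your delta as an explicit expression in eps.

Fix eps > 0. We seek delta > 0 such that 0 < |u − 4| < delta implies |4/u − 1| < eps.
|4/u − 1| = 4·|4 − u|/(4·|u|) = 4|u − 4|/(4|u|).
Restrict delta ≤ 2. Then |u − 4| < 2 gives |u| > 2, so 4|u| > 8.
Then |4/u − 1| < 4|u − 4|/8, which is < eps when |u − 4| < 2eps.
Take delta = min(2, 2eps). Then 0 < |u − 4| < delta gives both |u − 4| < 2 and |u − 4| < 2eps, so |4/u − 1| < eps.

delta = min(2, 2eps)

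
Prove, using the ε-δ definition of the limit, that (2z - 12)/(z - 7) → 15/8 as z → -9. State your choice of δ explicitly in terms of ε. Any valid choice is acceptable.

δ = min(8, 64ε)

Fix ε > 0. We want δ > 0 with 0 < |z + 9| < δ ⇒ |(2z - 12)/(z - 7) − (15/8)| < ε.
Combining over a common denominator, (2z - 12)/(z - 7) − (15/8) = [(2z - 12)·(-16) − (-30)·(z - 7)] / [(-16)·(z - 7)] = -2(z + 9) / ((-16)(z - 7)).
So |(2z - 12)/(z - 7) − (15/8)| = 2|z + 9| / (16·|z − 7|).
Require δ ≤ 8, so |z − 7| ≥ |-16| − |z + 9| > 16 − 8 = 8.
Hence |(2z - 12)/(z - 7) − (15/8)| < 2|z + 9|/(16·8) = (1/64)|z + 9|, which is < ε once |z + 9| < 64ε.
Take δ = min(8, 64ε). Then 0 < |z + 9| < δ forces both bounds, so |(2z - 12)/(z - 7) − (15/8)| < ε.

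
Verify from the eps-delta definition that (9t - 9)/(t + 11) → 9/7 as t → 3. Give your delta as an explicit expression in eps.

Fix eps > 0. We want delta > 0 with 0 < |t − 3| < delta ⇒ |(9t - 9)/(t + 11) − (9/7)| < eps.
Combining over a common denominator, (9t - 9)/(t + 11) − (9/7) = [(9t - 9)·14 − 18·(t + 11)] / [14·(t + 11)] = 108(t − 3) / (14(t + 11)).
So |(9t - 9)/(t + 11) − (9/7)| = 108|t − 3| / (14·|t + 11|).
Restrict delta ≤ 7. Then |t − 3| < 7 gives |t + 11| = |(t − 3) + 14| ≥ 14 − 7 = 7.
Hence |(9t - 9)/(t + 11) − (9/7)| < 108|t − 3|/(14·7) = (54/49)|t − 3|, which is < eps once |t − 3| < (49/54)eps.
Take delta = min(7, (49/54)eps). Then 0 < |t − 3| < delta forces both bounds, so |(9t - 9)/(t + 11) − (9/7)| < eps.

delta = min(7, (49/54)eps)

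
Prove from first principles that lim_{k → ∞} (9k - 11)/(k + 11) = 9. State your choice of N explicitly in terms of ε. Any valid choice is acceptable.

Let ε > 0 be given. For k ≥ 1, |(9k - 11)/(k + 11) − 9| = |-110|/((k + 11)) = 110/((k + 11)).
Since k + 11 ≥ k for k ≥ 1, this is ≤ 110/(k) = 110/k.
So |(9k - 11)/(k + 11) − 9| < ε whenever k > 110/ε.
Take N = 110/ε. If k > N then |(9k - 11)/(k + 11) − 9| ≤ 110/k < ε.

N = 110/ε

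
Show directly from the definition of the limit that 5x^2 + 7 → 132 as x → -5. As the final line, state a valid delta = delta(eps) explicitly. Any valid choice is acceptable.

Let eps > 0. We want delta > 0 such that 0 < |x + 5| < delta implies |(5x^2 + 7) − 132| < eps.
(5x^2 + 7) − 132 = 5x^2 - 125 = (x + 5)(5x - 25).
So |(5x^2 + 7) − 132| = |x + 5|·|5x - 25|.
Assume first that |x + 5| < 1, so |x| < 6. Then |5x - 25| ≤ 5·6 + 25 = 55.
Hence |(5x^2 + 7) − 132| ≤ 55|x + 5| < eps provided |x + 5| < eps/55.
Take delta = min(1, eps/55). Then 0 < |x + 5| < delta gives both |x + 5| < 1 and |x + 5| < eps/55, so |(5x^2 + 7) − 132| < eps.

delta = min(1, eps/55)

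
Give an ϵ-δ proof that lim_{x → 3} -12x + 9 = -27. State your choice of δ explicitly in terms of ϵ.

δ = ϵ/12

Suppose ϵ > 0. We need δ > 0 so that 0 < |x − 3| < δ implies |(-12x + 9) + 27| < ϵ.
|(-12x + 9) + 27| = |-12x + 36| = 12|x − 3|.
Thus it suffices that |x − 3| < ϵ/12.
Take δ = ϵ/12. If 0 < |x − 3| < δ then |(-12x + 9) + 27| = 12|x − 3| < 12·(ϵ/12) = ϵ.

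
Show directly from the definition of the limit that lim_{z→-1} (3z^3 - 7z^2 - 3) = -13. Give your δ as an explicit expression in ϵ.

Let ϵ > 0. We want δ > 0 such that 0 < |z + 1| < δ implies |(3z^3 - 7z^2 - 3) + 13| < ϵ.
(3z^3 - 7z^2 - 3) + 13 = 3z^3 - 7z^2 + 10 = (z + 1)(3z^2 - 10z + 10).
So |(3z^3 - 7z^2 - 3) + 13| = |z + 1|·|3z^2 - 10z + 10|.
Require δ ≤ 1. Then |z + 1| < 1 gives |z| < 2, and by the triangle inequality |3z^2 - 10z + 10| ≤ 3·2^2 + 10·2 + 10 = 42.
Hence |(3z^3 - 7z^2 - 3) + 13| ≤ 42|z + 1| < ϵ provided |z + 1| < ϵ/42.
Take δ = min(1, ϵ/42). Then 0 < |z + 1| < δ gives both |z + 1| < 1 and |z + 1| < ϵ/42, so |(3z^3 - 7z^2 - 3) + 13| < ϵ.

δ = min(1, ϵ/42)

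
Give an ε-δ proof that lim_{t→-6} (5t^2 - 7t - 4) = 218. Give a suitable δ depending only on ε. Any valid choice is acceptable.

δ = min(1, ε/72)

Suppose ε > 0. We want δ > 0 such that 0 < |t + 6| < δ implies |(5t^2 - 7t - 4) − 218| < ε.
(5t^2 - 7t - 4) − 218 = 5t^2 - 7t - 222 = (t + 6)(5t - 37).
So |(5t^2 - 7t - 4) − 218| = |t + 6|·|5t - 37|.
Assume first that |t + 6| < 1, so |t| < 7. Then |5t - 37| ≤ 5·7 + 37 = 72.
Hence |(5t^2 - 7t - 4) − 218| ≤ 72|t + 6| < ε provided |t + 6| < ε/72.
Choosing δ = min(1, ε/72) ensures both conditions, hence |(5t^2 - 7t - 4) − 218| < ε.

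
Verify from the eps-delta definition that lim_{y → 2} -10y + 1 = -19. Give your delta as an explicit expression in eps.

delta = eps/10

Let eps > 0. We need delta > 0 so that 0 < |y − 2| < delta implies |(-10y + 1) + 19| < eps.
|(-10y + 1) + 19| = |-10y + 20| = 10|y − 2|.
Thus it suffices that |y − 2| < eps/10.
Choosing delta = eps/10 gives |(-10y + 1) + 19| = 10|y − 2| < eps whenever |y − 2| < delta.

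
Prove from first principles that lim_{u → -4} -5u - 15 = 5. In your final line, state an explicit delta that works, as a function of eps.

Suppose eps > 0. We need delta > 0 so that 0 < |u + 4| < delta implies |(-5u - 15) − 5| < eps.
|(-5u - 15) − 5| = |-5u - 20| = 5|u + 4|.
So 5|u + 4| < eps exactly when |u + 4| < eps/5.
Choosing delta = eps/5 gives |(-5u - 15) − 5| = 5|u + 4| < eps whenever |u + 4| < delta.

delta = eps/5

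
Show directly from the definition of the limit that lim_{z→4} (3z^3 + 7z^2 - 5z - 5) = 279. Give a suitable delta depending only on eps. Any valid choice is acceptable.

Fix eps > 0. We want delta > 0 such that 0 < |z − 4| < delta implies |(3z^3 + 7z^2 - 5z - 5) − 279| < eps.
(3z^3 + 7z^2 - 5z - 5) − 279 = 3z^3 + 7z^2 - 5z - 284 = (z − 4)(3z^2 + 19z + 71).
So |(3z^3 + 7z^2 - 5z - 5) − 279| = |z − 4|·|3z^2 + 19z + 71|.
Require delta ≤ 1. Then |z − 4| < 1 gives |z| < 5, and by the triangle inequality |3z^2 + 19z + 71| ≤ 3·5^2 + 19·5 + 71 = 241.
Hence |(3z^3 + 7z^2 - 5z - 5) − 279| ≤ 241|z − 4| < eps provided |z − 4| < eps/241.
Choosing delta = min(1, eps/241) ensures both conditions, hence |(3z^3 + 7z^2 - 5z - 5) − 279| < eps.

delta = min(1, eps/241)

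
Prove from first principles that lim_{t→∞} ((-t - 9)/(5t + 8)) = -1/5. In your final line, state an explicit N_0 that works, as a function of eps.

N_0 = (37/25)/eps

Fix eps > 0. We seek N_0 > 0 such that t > N_0 implies |(-t - 9)/(5t + 8) + 1/5| < eps.
(-t - 9)/(5t + 8) + 1/5 = (5(-t - 9) − (-1)(5t + 8)) / (5(5t + 8)) = -37/(5(5t + 8)).
For t > 0 we have 5t + 8 > 5t, so |(-t - 9)/(5t + 8) + 1/5| = 37/(5(5t + 8)) < 37/(5·5t) = (37/25)/t.
Thus |(-t - 9)/(5t + 8) + 1/5| < eps whenever t > (37/25)/eps.
Take N_0 = (37/25)/eps. If t > N_0 then |(-t - 9)/(5t + 8) + 1/5| < (37/25)/t < eps.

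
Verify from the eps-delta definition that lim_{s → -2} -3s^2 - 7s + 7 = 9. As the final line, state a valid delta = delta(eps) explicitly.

delta = min(2, eps/13)

Suppose eps > 0. We want delta > 0 such that 0 < |s + 2| < delta implies |(-3s^2 - 7s + 7) − 9| < eps.
(-3s^2 - 7s + 7) − 9 = -3s^2 - 7s - 2 = (s + 2)(-3s - 1).
So |(-3s^2 - 7s + 7) − 9| = |s + 2|·|-3s - 1|.
Assume first that |s + 2| < 2, so |s| < 4. Then |-3s - 1| ≤ 3·4 + 1 = 13.
Hence |(-3s^2 - 7s + 7) − 9| ≤ 13|s + 2| < eps provided |s + 2| < eps/13.
Choosing delta = min(2, eps/13) ensures both conditions, hence |(-3s^2 - 7s + 7) − 9| < eps.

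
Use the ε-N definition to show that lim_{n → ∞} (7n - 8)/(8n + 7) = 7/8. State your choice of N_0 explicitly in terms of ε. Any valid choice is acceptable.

Let ε > 0 be given. For n ≥ 1, |(7n - 8)/(8n + 7) − (7/8)| = |-113|/(8(8n + 7)) = 113/(8(8n + 7)).
Since 8n + 7 ≥ 8n for n ≥ 1, this is ≤ 113/(8·8n) = (113/64)/n.
So |(7n - 8)/(8n + 7) − (7/8)| < ε whenever n > (113/64)/ε.
Take N_0 = (113/64)/ε. If n > N_0 then |(7n - 8)/(8n + 7) − (7/8)| ≤ (113/64)/n < ε.

N_0 = (113/64)/ε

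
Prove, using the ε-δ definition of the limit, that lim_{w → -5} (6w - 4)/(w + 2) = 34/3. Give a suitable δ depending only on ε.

δ = min(3/2, (9/32)ε)

Let ε > 0 be given. We want δ > 0 with 0 < |w + 5| < δ ⇒ |(6w - 4)/(w + 2) − (34/3)| < ε.
Combining over a common denominator, (6w - 4)/(w + 2) − (34/3) = [(6w - 4)·(-3) − (-34)·(w + 2)] / [(-3)·(w + 2)] = 16(w + 5) / ((-3)(w + 2)).
So |(6w - 4)/(w + 2) − (34/3)| = 16|w + 5| / (3·|w + 2|).
Restrict δ ≤ 3/2. Then |w + 5| < 3/2 gives |w + 2| = |(w + 5) + (-3)| ≥ 3 − 3/2 = 3/2.
Hence |(6w - 4)/(w + 2) − (34/3)| < 16|w + 5|/(3·(3/2)) = (32/9)|w + 5|, which is < ε once |w + 5| < (9/32)ε.
Take δ = min(3/2, (9/32)ε). Then 0 < |w + 5| < δ forces both bounds, so |(6w - 4)/(w + 2) − (34/3)| < ε.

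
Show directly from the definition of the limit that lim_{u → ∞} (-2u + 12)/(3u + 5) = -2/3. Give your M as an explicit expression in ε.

Let ε > 0 be given. We seek M > 0 such that u > M implies |(-2u + 12)/(3u + 5) + 2/3| < ε.
(-2u + 12)/(3u + 5) + 2/3 = (3(-2u + 12) − (-2)(3u + 5)) / (3(3u + 5)) = 46/(3(3u + 5)).
For u > 0 we have 3u + 5 > 3u, so |(-2u + 12)/(3u + 5) + 2/3| = 46/(3(3u + 5)) < 46/(3·3u) = (46/9)/u.
Thus |(-2u + 12)/(3u + 5) + 2/3| < ε whenever u > (46/9)/ε.
Take M = (46/9)/ε. If u > M then |(-2u + 12)/(3u + 5) + 2/3| < (46/9)/u < ε.

M = (46/9)/ε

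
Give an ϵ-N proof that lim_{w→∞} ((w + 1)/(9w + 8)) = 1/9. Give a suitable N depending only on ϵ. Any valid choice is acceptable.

N = (1/81)/ϵ

Let ϵ > 0. We seek N > 0 such that w > N implies |(w + 1)/(9w + 8) − (1/9)| < ϵ.
(w + 1)/(9w + 8) − (1/9) = (9(w + 1) − (9w + 8)) / (9(9w + 8)) = 1/(9(9w + 8)).
For w > 0 we have 9w + 8 > 9w, so |(w + 1)/(9w + 8) − (1/9)| = 1/(9(9w + 8)) < 1/(9·9w) = (1/81)/w.
Thus |(w + 1)/(9w + 8) − (1/9)| < ϵ whenever w > (1/81)/ϵ.
Take N = (1/81)/ϵ. If w > N then |(w + 1)/(9w + 8) − (1/9)| < (1/81)/w < ϵ.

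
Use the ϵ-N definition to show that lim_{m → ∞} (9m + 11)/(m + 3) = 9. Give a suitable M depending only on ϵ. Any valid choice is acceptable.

M = 16/ϵ

Let ϵ > 0 be given. For m ≥ 1, |(9m + 11)/(m + 3) − 9| = |-16|/((m + 3)) = 16/((m + 3)).
Since m + 3 ≥ m for m ≥ 1, this is ≤ 16/(m) = 16/m.
So |(9m + 11)/(m + 3) − 9| < ϵ whenever m > 16/ϵ.
Take M = 16/ϵ. If m > M then |(9m + 11)/(m + 3) − 9| ≤ 16/m < ϵ.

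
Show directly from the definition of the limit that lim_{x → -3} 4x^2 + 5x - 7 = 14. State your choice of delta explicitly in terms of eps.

delta = min(1, eps/23)

Let eps > 0. We want delta > 0 such that 0 < |x + 3| < delta implies |(4x^2 + 5x - 7) − 14| < eps.
(4x^2 + 5x - 7) − 14 = 4x^2 + 5x - 21 = (x + 3)(4x - 7).
So |(4x^2 + 5x - 7) − 14| = |x + 3|·|4x - 7|.
Require delta ≤ 1. Then |x + 3| < 1 gives |x| < 4, and by the triangle inequality |4x - 7| ≤ 4·4 + 7 = 23.
Hence |(4x^2 + 5x - 7) − 14| ≤ 23|x + 3| < eps provided |x + 3| < eps/23.
Choosing delta = min(1, eps/23) ensures both conditions, hence |(4x^2 + 5x - 7) − 14| < eps.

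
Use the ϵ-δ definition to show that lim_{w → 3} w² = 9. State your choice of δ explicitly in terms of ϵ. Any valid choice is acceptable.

Suppose ϵ > 0. We seek δ > 0 with 0 < |w − 3| < δ ⇒ |w² − 9| < ϵ.
Factor: w² − 9 = (w − 3)(w + 3), so |w² − 9| = |w − 3|·|w + 3|.
Impose δ ≤ 1 so that |w| < 4; then |w + 3| ≤ 7.
Hence |w² − 9| ≤ 7|w − 3|, which is < ϵ once |w − 3| < ϵ/7.
Take δ = min(1, ϵ/7). If 0 < |w − 3| < δ then both bounds hold and |w² − 9| ≤ 7|w − 3| < 7·(ϵ/7) = ϵ.

δ = min(1, ϵ/7)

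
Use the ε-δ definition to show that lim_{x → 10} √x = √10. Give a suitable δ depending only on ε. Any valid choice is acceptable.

δ = min(10, √10·ε)

Let ε > 0. We want δ > 0 such that 0 < |x − 10| < δ implies |√x − √10| < ε.
Rationalise: √x − √10 = (x − 10)/(√x + √10), so |√x − √10| = |x − 10|/(√x + √10).
Restrict δ ≤ 10 so that |x − 10| < 10 forces x > 0, and then √x + √10 > √10.
Hence |√x − √10| < |x − 10|/√10, which is < ε once |x − 10| < √10·ε.
Take δ = min(10, √10·ε). If 0 < |x − 10| < δ then x > 0 and |√x − √10| < |x − 10|/√10 < ε.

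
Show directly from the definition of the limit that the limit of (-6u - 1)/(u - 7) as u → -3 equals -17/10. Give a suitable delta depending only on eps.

Suppose eps > 0. We want delta > 0 with 0 < |u + 3| < delta ⇒ |(-6u - 1)/(u - 7) + 17/10| < eps.
Combining over a common denominator, (-6u - 1)/(u - 7) + 17/10 = [(-6u - 1)·(-10) − 17·(u - 7)] / [(-10)·(u - 7)] = 43(u + 3) / ((-10)(u - 7)).
So |(-6u - 1)/(u - 7) + 17/10| = 43|u + 3| / (10·|u − 7|).
Restrict delta ≤ 5. Then |u + 3| < 5 gives |u − 7| = |(u + 3) + (-10)| ≥ 10 − 5 = 5.
Hence |(-6u - 1)/(u - 7) + 17/10| < 43|u + 3|/(10·5) = (43/50)|u + 3|, which is < eps once |u + 3| < (50/43)eps.
Take delta = min(5, (50/43)eps). Then 0 < |u + 3| < delta forces both bounds, so |(-6u - 1)/(u - 7) + 17/10| < eps.

delta = min(5, (50/43)eps)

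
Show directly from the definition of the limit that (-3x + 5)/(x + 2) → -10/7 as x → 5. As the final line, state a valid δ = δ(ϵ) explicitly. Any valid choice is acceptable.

δ = min(7/2, (49/22)ϵ)

Suppose ϵ > 0. We want δ > 0 with 0 < |x − 5| < δ ⇒ |(-3x + 5)/(x + 2) + 10/7| < ϵ.
Combining over a common denominator, (-3x + 5)/(x + 2) + 10/7 = [(-3x + 5)·7 − (-10)·(x + 2)] / [7·(x + 2)] = -11(x − 5) / (7(x + 2)).
So |(-3x + 5)/(x + 2) + 10/7| = 11|x − 5| / (7·|x + 2|).
Require δ ≤ 7/2, so |x + 2| ≥ |7| − |x − 5| > 7 − 7/2 = 7/2.
Hence |(-3x + 5)/(x + 2) + 10/7| < 11|x − 5|/(7·(7/2)) = (22/49)|x − 5|, which is < ϵ once |x − 5| < (49/22)ϵ.
Take δ = min(7/2, (49/22)ϵ). Then 0 < |x − 5| < δ forces both bounds, so |(-3x + 5)/(x + 2) + 10/7| < ϵ.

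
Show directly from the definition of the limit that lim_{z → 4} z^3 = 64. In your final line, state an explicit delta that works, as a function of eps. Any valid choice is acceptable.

Fix eps > 0. We seek delta > 0 with 0 < |z − 4| < delta ⇒ |z^3 − 64| < eps.
Factor: z^3 − 64 = (z − 4)(z^2 + 4z + 16), so |z^3 − 64| = |z − 4|·|z^2 + 4z + 16|.
Impose delta ≤ 1 so that |z| < 5; then |z^2 + 4z + 16| ≤ 61.
Hence |z^3 − 64| ≤ 61|z − 4|, which is < eps once |z − 4| < eps/61.
Take delta = min(1, eps/61). If 0 < |z − 4| < delta then both bounds hold and |z^3 − 64| ≤ 61|z − 4| < 61·(eps/61) = eps.

delta = min(1, eps/61)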